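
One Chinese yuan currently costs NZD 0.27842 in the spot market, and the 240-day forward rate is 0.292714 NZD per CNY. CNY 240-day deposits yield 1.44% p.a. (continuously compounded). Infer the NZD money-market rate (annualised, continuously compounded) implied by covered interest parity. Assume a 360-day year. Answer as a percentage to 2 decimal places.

8.95%

T = 240/360 years.
By CIP, F/S equals the NZD-to-CNY growth ratio: 0.292714/0.27842 = 1.0513397.
The CNY side grows by e^(0.0144×240/360) = 1.0096462.
So the NZD growth factor = 1.0614811.
Take logs: ln 1.0614811 / (240/360) = 0.089498, so 8.95%.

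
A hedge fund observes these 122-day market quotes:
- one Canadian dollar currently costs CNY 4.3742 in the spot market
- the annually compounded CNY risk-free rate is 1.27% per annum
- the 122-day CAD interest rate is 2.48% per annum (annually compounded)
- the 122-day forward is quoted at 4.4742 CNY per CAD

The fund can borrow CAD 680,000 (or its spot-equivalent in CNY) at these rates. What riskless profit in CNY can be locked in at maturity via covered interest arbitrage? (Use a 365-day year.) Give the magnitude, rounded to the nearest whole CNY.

CNY 80,441

T = 122/365 years.
Invest the CAD and cover forward: 680,000 × 1.008221811 × 4.4742 = CNY 3,067,470.50.
Convert at spot and invest in CNY: 680,000 × 4.3742 × 1.004227111 = CNY 2,987,029.36.
The quoted forward overvalues CAD, so borrow CNY, buy CAD at spot, deposit the CAD at 2.48%, and sell the proceeds forward at 4.4742.
Profit = 3,067,470.50 − 2,987,029.36 = CNY 80,441.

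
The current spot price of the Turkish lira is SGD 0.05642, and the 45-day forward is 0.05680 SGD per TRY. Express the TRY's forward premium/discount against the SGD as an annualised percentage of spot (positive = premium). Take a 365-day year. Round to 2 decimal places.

T = 45/365 years.
TRY trades forward at +0.67352% vs spot over the period.
Per annum: 0.0067352 / (45/365) = 0.054630 = 5.46%.

+5.46%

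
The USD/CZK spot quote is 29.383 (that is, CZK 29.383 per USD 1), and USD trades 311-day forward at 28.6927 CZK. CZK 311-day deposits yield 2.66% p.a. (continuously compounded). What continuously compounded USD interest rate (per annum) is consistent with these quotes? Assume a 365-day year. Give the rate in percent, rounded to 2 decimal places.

5.45%

T = 311/365 years.
F/S = 28.6927/29.383 = 0.9765068 = (growth of CZK) / (growth of USD).
The CZK side grows by e^(0.0266×311/365) = 1.0229235.
That pins the USD growth at 1.0475334.
Take logs: ln 1.0475334 / (311/365) = 0.054501, so 5.45%.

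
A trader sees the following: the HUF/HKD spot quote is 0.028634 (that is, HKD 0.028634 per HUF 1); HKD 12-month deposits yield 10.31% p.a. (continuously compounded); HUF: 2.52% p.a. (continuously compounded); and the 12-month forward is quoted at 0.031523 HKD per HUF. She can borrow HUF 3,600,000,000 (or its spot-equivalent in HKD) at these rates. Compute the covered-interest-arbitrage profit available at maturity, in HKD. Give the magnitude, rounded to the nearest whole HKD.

HKD 2,101,522

T = 1 year.
Route A — deposit HUF, sell forward: 3,600,000,000 × 1.02552020406 × 0.031523 = HKD 116,378,904.21.
Route B — convert at spot, deposit HKD: 3,600,000,000 × 0.028634 × 1.10860226376 = HKD 114,277,381.99.
The quoted forward overvalues HUF, so borrow HKD, buy HUF at spot, deposit the HUF at 2.52%, and sell the proceeds forward at 0.031523.
Arbitrage profit = |116,378,904.21 − 114,277,381.99| = HKD 2,101,522.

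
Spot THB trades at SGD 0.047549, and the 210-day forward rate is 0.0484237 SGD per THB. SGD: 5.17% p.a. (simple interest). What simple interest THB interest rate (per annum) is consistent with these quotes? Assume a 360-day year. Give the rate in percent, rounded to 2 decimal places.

T = 210/360 years.
By CIP, F/S equals the SGD-to-THB growth ratio: 0.0484237/0.047549 = 1.0183958.
SGD growth factor: 1 + 0.0517×210/360 = 1.0301583.
Hence g_THB = 1.011550.
(1.011550 − 1)/T = 0.019800, i.e. 1.98%.

1.98%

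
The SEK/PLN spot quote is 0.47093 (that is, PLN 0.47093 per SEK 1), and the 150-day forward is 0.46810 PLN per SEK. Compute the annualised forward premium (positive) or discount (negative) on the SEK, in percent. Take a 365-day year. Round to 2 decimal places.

-1.46%

T = 150/365 years.
(F − S)/S = (0.46810 − 0.47093)/0.47093 = -0.0060094.
×(1/T) gives -1.46% p.a.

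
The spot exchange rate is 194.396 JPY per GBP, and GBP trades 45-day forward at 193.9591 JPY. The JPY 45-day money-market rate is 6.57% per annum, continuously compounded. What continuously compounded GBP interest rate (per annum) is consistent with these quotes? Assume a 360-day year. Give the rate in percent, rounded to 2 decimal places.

T = 45/360 years.
F/S = 193.9591/194.396 = 0.9977525 = (growth of JPY) / (growth of GBP).
JPY growth factor: e^(0.0657×45/360) = 1.0082463.
So the GBP growth factor = 1.0105174.
r = ln(1.0105174)/(45/360) = 0.083700 → 8.37%.

8.37%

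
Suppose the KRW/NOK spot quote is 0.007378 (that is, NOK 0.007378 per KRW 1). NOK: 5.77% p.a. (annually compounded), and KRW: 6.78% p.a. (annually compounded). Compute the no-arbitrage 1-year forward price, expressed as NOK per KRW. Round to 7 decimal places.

T = 1 year.
Growth of 1 NOK over T: (1 + 0.0577)^1 = 1.057700.
KRW accumulates by (1 + 0.0678)^1 = 1.067800.
So F = 0.007378 × 1.057700 / 1.067800 = 0.007308214 (NOK/KRW).

0.0073082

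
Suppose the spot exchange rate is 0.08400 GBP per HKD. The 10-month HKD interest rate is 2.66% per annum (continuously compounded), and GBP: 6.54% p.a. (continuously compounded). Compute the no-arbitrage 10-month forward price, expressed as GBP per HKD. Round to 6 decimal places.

0.086760

T = 10/12 years.
GBP accumulates by e^(0.0654×10/12) = 1.0560125.
HKD accumulates by e^(0.0266×10/12) = 1.0224142.
Forward (GBP per HKD) = 0.084 × 1.0560125 / 1.0224142 = 0.08676039.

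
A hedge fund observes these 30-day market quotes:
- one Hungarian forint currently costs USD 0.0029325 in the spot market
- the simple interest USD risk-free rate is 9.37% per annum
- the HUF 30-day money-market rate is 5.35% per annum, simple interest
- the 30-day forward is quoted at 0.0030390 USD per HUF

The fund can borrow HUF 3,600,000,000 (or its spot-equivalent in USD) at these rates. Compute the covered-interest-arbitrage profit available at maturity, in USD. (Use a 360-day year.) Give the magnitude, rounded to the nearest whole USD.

USD 349,743

T = 30/360 years.
Route A — deposit HUF, sell forward: 3,600,000,000 × 1.0044583333 × 0.0030390 = USD 10,989,175.95.
Route B — convert at spot, deposit USD: 3,600,000,000 × 0.0029325 × 1.0078083333 = USD 10,639,432.57.
The quoted forward overvalues HUF, so borrow USD, buy HUF at spot, deposit the HUF at 5.35%, and sell the proceeds forward at 0.0030390.
Arbitrage profit = |10,989,175.95 − 10,639,432.57| = USD 349,743.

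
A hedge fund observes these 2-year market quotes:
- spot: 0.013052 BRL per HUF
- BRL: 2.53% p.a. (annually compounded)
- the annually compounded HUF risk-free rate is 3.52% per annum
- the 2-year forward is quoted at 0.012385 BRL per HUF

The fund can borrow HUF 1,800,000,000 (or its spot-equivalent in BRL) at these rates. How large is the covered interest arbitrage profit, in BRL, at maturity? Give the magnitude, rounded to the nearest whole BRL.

T = 2 years.
Invest the HUF and cover forward: 1,800,000,000 × 1.07163904 × 0.012385 = BRL 23,890,049.12.
Convert at spot and invest in BRL: 1,800,000,000 × 0.013052 × 1.05124009 = BRL 24,697,414.18.
The quoted forward undervalues HUF, so borrow HUF, convert to BRL at spot, deposit the BRL at 2.53%, and buy HUF forward at 0.012385 to cover the loan.
Arbitrage profit = |23,890,049.12 − 24,697,414.18| = BRL 807,365.

BRL 807,365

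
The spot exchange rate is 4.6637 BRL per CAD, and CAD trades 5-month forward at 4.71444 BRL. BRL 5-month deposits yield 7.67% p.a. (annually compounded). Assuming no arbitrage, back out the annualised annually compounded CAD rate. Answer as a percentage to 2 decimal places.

T = 5/12 years.
CIP gives F = S · g_BRL/g_CAD, so g_BRL/g_CAD = 4.71444/4.6637 = 1.0108798.
BRL growth factor: (1 + 0.0767)^(5/12) = 1.031271.
That pins the CAD growth at 1.0201717.
Annualise: 1.0201717^(12/5) − 1 = 0.049098 = 4.91%.

4.91%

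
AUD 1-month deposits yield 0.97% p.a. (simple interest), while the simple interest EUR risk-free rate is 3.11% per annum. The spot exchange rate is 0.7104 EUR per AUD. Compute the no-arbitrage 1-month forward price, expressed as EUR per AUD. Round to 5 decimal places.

T = 1/12 years.
EUR growth factor: 1 + 0.0311×1/12 = 1.0025917.
Growth of 1 AUD over T: 1 + 0.0097×1/12 = 1.0008083.
So F = 0.7104 × 1.0025917 / 1.0008083 = 0.7116659 (EUR/AUD).

0.71167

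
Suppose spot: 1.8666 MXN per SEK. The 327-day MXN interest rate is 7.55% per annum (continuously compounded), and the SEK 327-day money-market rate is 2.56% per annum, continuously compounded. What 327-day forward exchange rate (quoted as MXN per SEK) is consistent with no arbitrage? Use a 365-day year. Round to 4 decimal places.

T = 327/365 years.
MXN accumulates by e^(0.0755×327/365) = 1.0699798.
SEK growth factor: e^(0.0256×327/365) = 1.0231998.
So F = 1.8666 × 1.0699798 / 1.0231998 = 1.951940 (MXN/SEK).

1.9519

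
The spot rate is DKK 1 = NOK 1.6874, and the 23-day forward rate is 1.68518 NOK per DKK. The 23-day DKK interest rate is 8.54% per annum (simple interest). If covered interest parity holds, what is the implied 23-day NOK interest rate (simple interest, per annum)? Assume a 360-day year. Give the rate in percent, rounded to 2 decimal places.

6.47%

T = 23/360 years.
F/S = 1.68518/1.6874 = 0.9986844 = (growth of NOK) / (growth of DKK).
The DKK side grows by 1 + 0.0854×23/360 = 1.0054561.
That pins the NOK growth at 1.0041333.
(1.0041333 − 1)/T = 0.064695, i.e. 6.47%.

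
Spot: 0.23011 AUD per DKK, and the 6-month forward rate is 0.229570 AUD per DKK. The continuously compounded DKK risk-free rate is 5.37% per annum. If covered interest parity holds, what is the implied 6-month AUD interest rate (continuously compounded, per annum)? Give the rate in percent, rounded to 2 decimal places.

4.90%

T = 6/12 years.
CIP gives F = S · g_AUD/g_DKK, so g_AUD/g_DKK = 0.22957/0.23011 = 0.9976533.
The DKK side grows by e^(0.0537×6/12) = 1.0272137.
So the AUD growth factor = 1.0248031.
Take logs: ln 1.0248031 / (6/12) = 0.049001, so 4.90%.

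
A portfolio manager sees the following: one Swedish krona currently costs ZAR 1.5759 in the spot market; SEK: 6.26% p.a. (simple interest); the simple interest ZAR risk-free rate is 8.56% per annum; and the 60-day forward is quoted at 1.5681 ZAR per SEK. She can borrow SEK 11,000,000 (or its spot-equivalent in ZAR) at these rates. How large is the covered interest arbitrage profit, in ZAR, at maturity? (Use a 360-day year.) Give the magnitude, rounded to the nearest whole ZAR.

ZAR 153,146

T = 60/360 years.
Route A — deposit SEK, sell forward: 11,000,000 × 1.0104333333 × 1.5681 = ZAR 17,429,065.61.
Route B — convert at spot, deposit ZAR: 11,000,000 × 1.5759 × 1.0142666667 = ZAR 17,582,211.24.
The quoted forward undervalues SEK, so borrow SEK, convert to ZAR at spot, deposit the ZAR at 8.56%, and buy SEK forward at 1.5681 to cover the loan.
The gap between the two covered legs is ZAR 153,146.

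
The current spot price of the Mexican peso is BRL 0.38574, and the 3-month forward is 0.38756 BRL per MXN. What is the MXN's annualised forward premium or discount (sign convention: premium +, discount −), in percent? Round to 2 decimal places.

+1.89%

T = 3/12 years.
Period premium: (0.38756 − 0.38574)/0.38574 = 0.0047182.
Per annum: 0.0047182 / (3/12) = 0.018873 = 1.89%.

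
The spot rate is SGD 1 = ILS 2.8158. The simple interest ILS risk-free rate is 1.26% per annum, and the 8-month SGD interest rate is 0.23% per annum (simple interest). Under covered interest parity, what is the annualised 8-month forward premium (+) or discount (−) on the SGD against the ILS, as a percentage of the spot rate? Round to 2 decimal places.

+1.03%

T = 8/12 years.
No-arbitrage forward: 2.8158 × 1.008400 / 1.0015333 = 2.8351057 ILS/SGD.
(F − S)/S ÷ T = (2.8351057 − 2.8158)/2.8158/(8/12) = 0.010284 → 1.03%.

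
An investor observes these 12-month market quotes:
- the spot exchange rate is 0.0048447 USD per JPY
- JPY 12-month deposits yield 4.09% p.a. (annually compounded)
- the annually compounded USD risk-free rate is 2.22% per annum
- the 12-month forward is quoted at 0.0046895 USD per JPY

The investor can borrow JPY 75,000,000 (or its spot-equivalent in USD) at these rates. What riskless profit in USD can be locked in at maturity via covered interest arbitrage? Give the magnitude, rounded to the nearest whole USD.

T = 1 year.
Keep in JPY, deliver into the forward: 75,000,000·1.040900·0.0046895 = USD 366,097.54.
Swap to USD now, deposit: 75,000,000·0.0048447·1.022200 = USD 371,418.93.
The quoted forward undervalues JPY, so borrow JPY, convert to USD at spot, deposit the USD at 2.22%, and buy JPY forward at 0.0046895 to cover the loan.
Profit = 371,418.93 − 366,097.54 = USD 5,321.

USD 5,321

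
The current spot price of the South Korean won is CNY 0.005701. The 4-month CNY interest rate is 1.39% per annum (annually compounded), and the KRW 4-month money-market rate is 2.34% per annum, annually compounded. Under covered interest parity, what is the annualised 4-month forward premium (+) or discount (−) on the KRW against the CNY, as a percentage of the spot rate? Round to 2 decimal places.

T = 4/12 years.
CIP forward (CNY per KRW) = 0.005701 × 1.004612/1.0077399 = 0.005683305.
Annualised premium = (F − S)/S × (1/T) = (0.005683305 − 0.005701)/0.005701 ÷ (4/12) = -0.93%.

-0.93%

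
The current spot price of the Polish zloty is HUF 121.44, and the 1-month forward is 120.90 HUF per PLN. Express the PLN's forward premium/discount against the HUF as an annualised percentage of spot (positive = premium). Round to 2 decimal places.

T = 1/12 years.
Period premium: (120.90 − 121.44)/121.44 = -0.0044466.
Per annum: -0.0044466 / (1/12) = -0.053359 = -5.34%.

-5.34%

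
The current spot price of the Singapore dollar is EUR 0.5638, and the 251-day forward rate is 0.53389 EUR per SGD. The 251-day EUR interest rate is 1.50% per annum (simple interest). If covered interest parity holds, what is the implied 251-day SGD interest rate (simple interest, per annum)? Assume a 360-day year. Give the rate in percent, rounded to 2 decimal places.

9.62%

T = 251/360 years.
By CIP, F/S equals the EUR-to-SGD growth ratio: 0.53389/0.5638 = 0.9469493.
The EUR side grows by 1 + 0.0150×251/360 = 1.0104583.
Hence g_SGD = 1.0670669.
(1.0670669 − 1)/T = 0.096192, i.e. 9.62%.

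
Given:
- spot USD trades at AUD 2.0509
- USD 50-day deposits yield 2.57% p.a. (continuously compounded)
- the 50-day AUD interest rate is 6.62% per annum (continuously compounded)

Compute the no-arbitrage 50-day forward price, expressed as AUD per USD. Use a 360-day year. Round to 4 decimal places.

T = 50/360 years.
AUD growth factor: e^(0.0662×50/360) = 1.0092368.
Growth of 1 USD over T: e^(0.0257×50/360) = 1.0035758.
So F = 2.0509 × 1.0092368 / 1.0035758 = 2.062469 (AUD/USD).

2.0625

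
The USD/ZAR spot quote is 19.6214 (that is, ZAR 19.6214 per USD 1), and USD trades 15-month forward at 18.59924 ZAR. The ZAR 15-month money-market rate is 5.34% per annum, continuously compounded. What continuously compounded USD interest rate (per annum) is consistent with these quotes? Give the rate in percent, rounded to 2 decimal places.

9.62%

T = 15/12 years.
CIP gives F = S · g_ZAR/g_USD, so g_ZAR/g_USD = 18.59924/19.6214 = 0.9479059.
ZAR growth factor: e^(0.0534×15/12) = 1.0690282.
So the USD growth factor = 1.1277788.
r = ln(1.1277788)/(15/12) = 0.096200 → 9.62%.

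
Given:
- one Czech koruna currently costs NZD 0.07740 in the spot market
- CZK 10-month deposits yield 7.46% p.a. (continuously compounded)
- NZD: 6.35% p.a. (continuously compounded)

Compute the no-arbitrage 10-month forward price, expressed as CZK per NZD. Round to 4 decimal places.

13.0400

T = 10/12 years.
NZD accumulates by e^(0.0635×10/12) = 1.05434178.
CZK growth factor: e^(0.0746×10/12) = 1.06413969.
Forward (NZD per CZK) = 0.0774 × 1.05434178 / 1.06413969 = 0.076687351.
Quoted the other way: 1/0.076687351 = 13.0400 CZK per NZD.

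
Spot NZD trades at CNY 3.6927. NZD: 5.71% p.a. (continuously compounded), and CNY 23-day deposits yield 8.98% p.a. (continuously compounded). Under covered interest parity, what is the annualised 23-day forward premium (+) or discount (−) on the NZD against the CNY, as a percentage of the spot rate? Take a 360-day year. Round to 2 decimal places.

T = 23/360 years.
F = S · g_CNY/g_NZD = 3.6927 × 1.0057537/1.0036547 = 3.7004228.
(F − S)/S ÷ T = (3.7004228 − 3.6927)/3.6927/(23/360) = 0.032734 → 3.27%.

+3.27%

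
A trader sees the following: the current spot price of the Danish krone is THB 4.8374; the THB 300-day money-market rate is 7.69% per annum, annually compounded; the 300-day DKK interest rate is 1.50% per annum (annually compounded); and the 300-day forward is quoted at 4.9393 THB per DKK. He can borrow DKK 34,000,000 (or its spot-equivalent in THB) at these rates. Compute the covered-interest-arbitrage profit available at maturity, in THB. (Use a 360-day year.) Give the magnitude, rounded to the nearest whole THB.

THB 4,913,091

T = 300/360 years.
Route A — deposit DKK, sell forward: 34,000,000 × 1.01248446541 × 4.9393 = THB 170,032,793.68.
Route B — convert at spot, deposit THB: 34,000,000 × 4.8374 × 1.0636844593 = THB 174,945,884.92.
The quoted forward undervalues DKK, so borrow DKK, convert to THB at spot, deposit the THB at 7.69%, and buy DKK forward at 4.9393 to cover the loan.
Profit = 174,945,884.92 − 170,032,793.68 = THB 4,913,091.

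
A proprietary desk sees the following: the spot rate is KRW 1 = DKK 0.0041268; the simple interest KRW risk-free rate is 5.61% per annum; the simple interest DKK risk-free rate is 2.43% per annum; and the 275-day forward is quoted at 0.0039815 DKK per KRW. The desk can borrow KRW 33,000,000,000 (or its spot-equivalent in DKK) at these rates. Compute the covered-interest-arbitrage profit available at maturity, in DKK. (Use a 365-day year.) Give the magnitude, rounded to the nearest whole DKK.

T = 275/365 years.
Keep in KRW, deliver into the forward: 33,000,000,000·1.04226712329·0.0039815 = DKK 136,942,956.20.
Swap to DKK now, deposit: 33,000,000,000·0.0041268·1.01830821918 = DKK 138,677,693.84.
The quoted forward undervalues KRW, so borrow KRW, convert to DKK at spot, deposit the DKK at 2.43%, and buy KRW forward at 0.0039815 to cover the loan.
Arbitrage profit = |136,942,956.20 − 138,677,693.84| = DKK 1,734,738.

DKK 1,734,738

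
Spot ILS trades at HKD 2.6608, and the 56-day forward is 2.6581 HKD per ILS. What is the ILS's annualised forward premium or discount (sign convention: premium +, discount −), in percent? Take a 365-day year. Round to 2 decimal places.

T = 56/365 years.
Period premium: (2.6581 − 2.6608)/2.6608 = -0.0010147.
×(1/T) gives -0.66% p.a.

-0.66%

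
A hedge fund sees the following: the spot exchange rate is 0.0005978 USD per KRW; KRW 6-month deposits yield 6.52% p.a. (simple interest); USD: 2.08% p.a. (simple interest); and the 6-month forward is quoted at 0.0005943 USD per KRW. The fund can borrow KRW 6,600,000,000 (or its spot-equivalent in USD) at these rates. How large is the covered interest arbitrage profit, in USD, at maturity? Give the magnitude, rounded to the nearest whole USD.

USD 63,737

T = 6/12 years.
Invest the KRW and cover forward: 6,600,000,000 × 1.032600 × 0.0005943 = USD 4,050,249.59.
Convert at spot and invest in USD: 6,600,000,000 × 0.0005978 × 1.010400 = USD 3,986,512.99.
The quoted forward overvalues KRW, so borrow USD, buy KRW at spot, deposit the KRW at 6.52%, and sell the proceeds forward at 0.0005943.
Arbitrage profit = |4,050,249.59 − 3,986,512.99| = USD 63,737.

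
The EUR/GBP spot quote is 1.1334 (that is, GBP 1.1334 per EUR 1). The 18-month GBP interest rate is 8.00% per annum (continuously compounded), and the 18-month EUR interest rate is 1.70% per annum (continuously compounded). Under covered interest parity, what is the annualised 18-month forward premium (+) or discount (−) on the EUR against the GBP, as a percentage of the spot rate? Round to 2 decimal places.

T = 18/12 years.
CIP forward (GBP per EUR) = 1.1334 × 1.1274969/1.0258279 = 1.2457304.
(F − S)/S ÷ T = (1.2457304 − 1.1334)/1.1334/(18/12) = 0.066073 → 6.61%.

+6.61%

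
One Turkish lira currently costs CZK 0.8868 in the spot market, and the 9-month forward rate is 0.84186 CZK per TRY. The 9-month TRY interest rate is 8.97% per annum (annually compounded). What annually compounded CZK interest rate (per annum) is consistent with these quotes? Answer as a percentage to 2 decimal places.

1.67%

T = 9/12 years.
By CIP, F/S equals the CZK-to-TRY growth ratio: 0.84186/0.8868 = 0.9493234.
The TRY side grows by (1 + 0.0897)^(9/12) = 1.0665475.
So the CZK growth factor = 1.0124985.
Annualise: 1.0124985^(12/9) − 1 = 0.016699 = 1.67%.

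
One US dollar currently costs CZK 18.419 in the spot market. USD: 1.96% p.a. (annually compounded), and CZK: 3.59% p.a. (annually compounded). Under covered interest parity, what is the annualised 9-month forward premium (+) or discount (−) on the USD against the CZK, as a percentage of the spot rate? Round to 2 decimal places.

T = 9/12 years.
No-arbitrage forward: 18.419 × 1.0268059 / 1.0146643 = 18.639404 CZK/USD.
(F − S)/S ÷ T = (18.639404 − 18.419)/18.419/(9/12) = 0.015955 → 1.60%.

+1.60%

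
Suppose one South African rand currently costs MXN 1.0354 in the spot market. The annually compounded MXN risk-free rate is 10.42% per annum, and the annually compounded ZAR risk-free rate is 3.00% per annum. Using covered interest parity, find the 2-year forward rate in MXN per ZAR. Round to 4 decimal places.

T = 2 years.
Growth of 1 MXN over T: (1 + 0.1042)^2 = 1.2192576.
ZAR accumulates by (1 + 0.0300)^2 = 1.060900.
Forward (MXN per ZAR) = 1.0354 × 1.2192576 / 1.060900 = 1.189951.

1.1900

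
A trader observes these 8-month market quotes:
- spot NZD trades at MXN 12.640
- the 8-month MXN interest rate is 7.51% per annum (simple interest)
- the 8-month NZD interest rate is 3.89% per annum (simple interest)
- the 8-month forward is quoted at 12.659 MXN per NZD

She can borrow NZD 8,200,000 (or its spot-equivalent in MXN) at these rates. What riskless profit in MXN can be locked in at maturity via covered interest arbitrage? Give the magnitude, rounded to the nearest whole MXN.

T = 8/12 years.
Route A — deposit NZD, sell forward: 8,200,000 × 1.02593333333 × 12.659 = MXN 106,495,778.55.
Route B — convert at spot, deposit MXN: 8,200,000 × 12.640 × 1.05006666667 = MXN 108,837,309.87.
The quoted forward undervalues NZD, so borrow NZD, convert to MXN at spot, deposit the MXN at 7.51%, and buy NZD forward at 12.659 to cover the loan.
Profit = 108,837,309.87 − 106,495,778.55 = MXN 2,341,531.

MXN 2,341,531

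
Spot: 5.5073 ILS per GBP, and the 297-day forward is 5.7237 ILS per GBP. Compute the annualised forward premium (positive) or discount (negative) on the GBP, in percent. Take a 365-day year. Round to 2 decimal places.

T = 297/365 years.
Period premium: (5.7237 − 5.5073)/5.5073 = 0.0392933.
Per annum: 0.0392933 / (297/365) = 0.048290 = 4.83%.

+4.83%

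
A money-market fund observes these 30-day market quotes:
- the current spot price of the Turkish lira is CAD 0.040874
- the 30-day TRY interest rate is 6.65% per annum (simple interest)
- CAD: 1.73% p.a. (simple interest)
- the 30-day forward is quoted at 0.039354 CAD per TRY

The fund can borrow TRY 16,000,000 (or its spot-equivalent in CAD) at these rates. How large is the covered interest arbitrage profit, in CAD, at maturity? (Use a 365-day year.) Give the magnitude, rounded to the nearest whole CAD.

T = 30/365 years.
Invest the TRY and cover forward: 16,000,000 × 1.00546575 × 0.039354 = CAD 633,105.59.
Convert at spot and invest in CAD: 16,000,000 × 0.040874 × 1.00142192 = CAD 654,913.91.
The quoted forward undervalues TRY, so borrow TRY, convert to CAD at spot, deposit the CAD at 1.73%, and buy TRY forward at 0.039354 to cover the loan.
Profit = 654,913.91 − 633,105.59 = CAD 21,808.

CAD 21,808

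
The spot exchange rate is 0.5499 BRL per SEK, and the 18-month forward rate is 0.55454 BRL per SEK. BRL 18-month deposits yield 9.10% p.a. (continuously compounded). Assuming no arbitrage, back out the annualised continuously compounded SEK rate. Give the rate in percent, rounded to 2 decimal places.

T = 18/12 years.
By CIP, F/S equals the BRL-to-SEK growth ratio: 0.55454/0.5499 = 1.0084379.
BRL growth factor: e^(0.0910×18/12) = 1.1462549.
So the SEK growth factor = 1.1366638.
r = ln(1.1366638)/(18/12) = 0.085398 → 8.54%.

8.54%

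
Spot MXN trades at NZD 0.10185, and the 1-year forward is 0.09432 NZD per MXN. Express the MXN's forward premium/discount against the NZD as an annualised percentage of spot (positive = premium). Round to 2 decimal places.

T = 1 year.
MXN trades forward at -7.39323% vs spot over the period.
×(1/T) gives -7.39% p.a.

-7.39%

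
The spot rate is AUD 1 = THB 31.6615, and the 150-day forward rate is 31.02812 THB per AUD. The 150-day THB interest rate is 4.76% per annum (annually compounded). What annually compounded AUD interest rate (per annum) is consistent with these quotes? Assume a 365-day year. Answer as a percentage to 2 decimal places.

T = 150/365 years.
By CIP, F/S equals the THB-to-AUD growth ratio: 31.02812/31.6615 = 0.9799953.
The THB side grows by (1 + 0.0476)^(150/365) = 1.0192941.
That pins the AUD growth at 1.040101.
r = 1.040101^(365/150) − 1 = 0.100400 → 10.04%.

10.04%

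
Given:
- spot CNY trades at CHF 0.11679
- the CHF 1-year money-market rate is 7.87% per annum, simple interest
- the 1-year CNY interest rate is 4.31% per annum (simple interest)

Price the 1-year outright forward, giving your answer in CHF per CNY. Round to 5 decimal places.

0.12078

T = 1 year.
CHF growth factor: 1 + 0.0787×1 = 1.078700.
Growth of 1 CNY over T: 1 + 0.0431×1 = 1.043100.
So F = 0.11679 × 1.078700 / 1.043100 = 0.1207759 (CHF/CNY).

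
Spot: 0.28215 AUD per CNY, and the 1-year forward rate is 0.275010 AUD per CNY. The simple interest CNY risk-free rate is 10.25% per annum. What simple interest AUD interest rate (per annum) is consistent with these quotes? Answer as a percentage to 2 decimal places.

7.46%

T = 1 year.
F/S = 0.27501/0.28215 = 0.9746943 = (growth of AUD) / (growth of CNY).
The CNY side grows by 1 + 0.1025×1 = 1.102500.
Hence g_AUD = 1.0746005.
(1.0746005 − 1)/T = 0.074601, i.e. 7.46%.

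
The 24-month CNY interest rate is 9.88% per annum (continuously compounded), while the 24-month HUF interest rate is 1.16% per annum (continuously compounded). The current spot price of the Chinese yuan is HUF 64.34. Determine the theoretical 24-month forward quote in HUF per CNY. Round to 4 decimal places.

T = 2 years.
Growth of 1 HUF over T: e^(0.0116×2) = 1.02347121.
Growth of 1 CNY over T: e^(0.0988×2) = 1.21847491.
CIP: F = S · (grow HUF)/(grow CNY) = 64.34 × 1.02347121/1.21847491 = 54.043081 HUF per CNY.

54.0431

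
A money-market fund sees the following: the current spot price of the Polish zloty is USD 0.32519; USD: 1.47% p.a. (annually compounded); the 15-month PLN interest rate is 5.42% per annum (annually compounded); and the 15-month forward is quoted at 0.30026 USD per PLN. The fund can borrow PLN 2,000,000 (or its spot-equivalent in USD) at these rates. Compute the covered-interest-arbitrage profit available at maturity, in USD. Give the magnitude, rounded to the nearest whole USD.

USD 20,875

T = 15/12 years.
Invest the PLN and cover forward: 2,000,000 × 1.06820293 × 0.30026 = USD 641,477.22.
Convert at spot and invest in USD: 2,000,000 × 0.32519 × 1.01840864 = USD 662,352.61.
The quoted forward undervalues PLN, so borrow PLN, convert to USD at spot, deposit the USD at 1.47%, and buy PLN forward at 0.30026 to cover the loan.
The gap between the two covered legs is USD 20,875.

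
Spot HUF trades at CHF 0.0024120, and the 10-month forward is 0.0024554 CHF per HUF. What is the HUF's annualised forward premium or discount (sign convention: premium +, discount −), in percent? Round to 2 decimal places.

T = 10/12 years.
(F − S)/S = (0.0024554 − 0.002412)/0.002412 = 0.0179934.
Annualise by dividing by T: 0.0179934 / (10/12) = 0.021592 → 2.16%.

+2.16%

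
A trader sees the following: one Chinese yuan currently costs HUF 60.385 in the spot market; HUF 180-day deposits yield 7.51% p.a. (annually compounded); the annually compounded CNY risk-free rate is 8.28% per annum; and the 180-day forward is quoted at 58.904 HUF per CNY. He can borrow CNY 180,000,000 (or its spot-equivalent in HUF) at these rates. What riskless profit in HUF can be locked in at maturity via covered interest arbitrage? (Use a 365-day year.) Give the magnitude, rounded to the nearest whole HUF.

T = 180/365 years.
Keep in CNY, deliver into the forward: 180,000,000·1.040009943802·58.904 = HUF 11,026,934,231.35.
Swap to HUF now, deposit: 180,000,000·60.385·1.03635614715 = HUF 11,264,465,870.22.
The quoted forward undervalues CNY, so borrow CNY, convert to HUF at spot, deposit the HUF at 7.51%, and buy CNY forward at 58.904 to cover the loan.
Profit = 11,264,465,870.22 − 11,026,934,231.35 = HUF 237,531,639.

HUF 237,531,639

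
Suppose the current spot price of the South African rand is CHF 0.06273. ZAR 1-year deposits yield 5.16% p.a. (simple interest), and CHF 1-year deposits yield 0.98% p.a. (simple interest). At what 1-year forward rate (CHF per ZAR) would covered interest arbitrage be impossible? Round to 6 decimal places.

0.060237

T = 1 year.
Growth of 1 CHF over T: 1 + 0.0098×1 = 1.009800.
ZAR growth factor: 1 + 0.0516×1 = 1.051600.
CIP: F = S · (grow CHF)/(grow ZAR) = 0.06273 × 1.009800/1.051600 = 0.06023655 CHF per ZAR.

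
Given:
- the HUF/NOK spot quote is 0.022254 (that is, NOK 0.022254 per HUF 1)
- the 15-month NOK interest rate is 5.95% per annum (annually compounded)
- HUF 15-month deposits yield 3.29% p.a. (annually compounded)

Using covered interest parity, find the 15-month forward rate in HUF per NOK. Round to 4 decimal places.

43.5300

T = 15/12 years.
NOK accumulates by (1 + 0.0595)^(15/12) = 1.07492014.
Growth of 1 HUF over T: (1 + 0.0329)^(15/12) = 1.04129276.
Forward (NOK per HUF) = 0.022254 × 1.07492014 / 1.04129276 = 0.022972668.
Invert for HUF per NOK: 1 / 0.022972668 = 43.5300.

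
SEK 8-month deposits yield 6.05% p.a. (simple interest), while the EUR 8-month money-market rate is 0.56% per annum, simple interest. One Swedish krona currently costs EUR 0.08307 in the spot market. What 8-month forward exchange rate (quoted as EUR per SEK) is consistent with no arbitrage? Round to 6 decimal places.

T = 8/12 years.
Growth of 1 EUR over T: 1 + 0.0056×8/12 = 1.0037333.
SEK accumulates by 1 + 0.0605×8/12 = 1.0403333.
CIP: F = S · (grow EUR)/(grow SEK) = 0.08307 × 1.0037333/1.0403333 = 0.08014751 EUR per SEK.

0.080148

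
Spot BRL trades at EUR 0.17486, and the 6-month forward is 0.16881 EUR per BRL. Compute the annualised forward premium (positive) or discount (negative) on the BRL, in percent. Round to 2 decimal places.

-6.92%

T = 6/12 years.
(F − S)/S = (0.16881 − 0.17486)/0.17486 = -0.0345991.
Annualise by dividing by T: -0.0345991 / (6/12) = -0.069198 → -6.92%.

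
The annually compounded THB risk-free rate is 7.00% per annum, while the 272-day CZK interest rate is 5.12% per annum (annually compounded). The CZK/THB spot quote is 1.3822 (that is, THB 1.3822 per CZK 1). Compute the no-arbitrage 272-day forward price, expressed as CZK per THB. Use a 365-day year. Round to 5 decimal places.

0.71399

T = 272/365 years.
THB growth factor: (1 + 0.0700)^(272/365) = 1.0517123.
CZK accumulates by (1 + 0.0512)^(272/365) = 1.0379108.
Forward (THB per CZK) = 1.3822 × 1.0517123 / 1.0379108 = 1.400580.
Invert for CZK per THB: 1 / 1.400580 = 0.71399.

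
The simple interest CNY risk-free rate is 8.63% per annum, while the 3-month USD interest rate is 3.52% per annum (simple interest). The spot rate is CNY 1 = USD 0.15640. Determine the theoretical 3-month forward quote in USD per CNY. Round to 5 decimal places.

0.15444

T = 3/12 years.
USD growth factor: 1 + 0.0352×3/12 = 1.008800.
Growth of 1 CNY over T: 1 + 0.0863×3/12 = 1.021575.
CIP: F = S · (grow USD)/(grow CNY) = 0.1564 × 1.008800/1.021575 = 0.1544442 USD per CNY.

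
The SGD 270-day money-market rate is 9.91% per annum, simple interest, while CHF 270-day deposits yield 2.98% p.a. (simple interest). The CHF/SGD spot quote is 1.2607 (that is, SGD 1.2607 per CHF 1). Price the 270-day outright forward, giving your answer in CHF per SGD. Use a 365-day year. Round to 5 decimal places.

0.75533

T = 270/365 years.
SGD growth factor: 1 + 0.0991×270/365 = 1.0733068.
CHF accumulates by 1 + 0.0298×270/365 = 1.0220438.
So F = 1.2607 × 1.0733068 / 1.0220438 = 1.323933 (SGD/CHF).
Invert for CHF per SGD: 1 / 1.323933 = 0.75533.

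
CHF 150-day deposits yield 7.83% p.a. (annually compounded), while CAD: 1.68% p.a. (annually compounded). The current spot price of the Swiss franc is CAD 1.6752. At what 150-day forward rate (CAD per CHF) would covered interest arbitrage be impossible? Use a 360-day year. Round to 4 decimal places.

T = 150/360 years.
Growth of 1 CAD over T: (1 + 0.0168)^(150/360) = 1.006966.
CHF growth factor: (1 + 0.0783)^(150/360) = 1.0319092.
CIP: F = S · (grow CAD)/(grow CHF) = 1.6752 × 1.006966/1.0319092 = 1.634707 CAD per CHF.

1.6347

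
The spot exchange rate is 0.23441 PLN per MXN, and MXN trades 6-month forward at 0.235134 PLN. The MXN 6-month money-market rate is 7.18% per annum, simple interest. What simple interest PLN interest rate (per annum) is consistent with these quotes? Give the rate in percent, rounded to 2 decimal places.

T = 6/12 years.
CIP gives F = S · g_PLN/g_MXN, so g_PLN/g_MXN = 0.235134/0.23441 = 1.0030886.
MXN growth factor: 1 + 0.0718×6/12 = 1.035900.
So the PLN growth factor = 1.0390995.
r = (1.0390995 − 1)/(6/12) = 0.078199 → 7.82%.

7.82%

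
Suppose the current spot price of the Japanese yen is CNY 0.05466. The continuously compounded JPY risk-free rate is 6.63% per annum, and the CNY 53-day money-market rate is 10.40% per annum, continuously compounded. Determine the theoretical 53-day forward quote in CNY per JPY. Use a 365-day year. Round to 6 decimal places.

0.054960

T = 53/365 years.
Growth of 1 CNY over T: e^(0.1040×53/365) = 1.015216.
JPY growth factor: e^(0.0663×53/365) = 1.0096736.
So F = 0.05466 × 1.015216 / 1.0096736 = 0.05496005 (CNY/JPY).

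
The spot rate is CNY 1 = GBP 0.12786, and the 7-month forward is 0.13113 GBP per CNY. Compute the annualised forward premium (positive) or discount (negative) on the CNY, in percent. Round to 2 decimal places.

T = 7/12 years.
(F − S)/S = (0.13113 − 0.12786)/0.12786 = 0.0255748.
Per annum: 0.0255748 / (7/12) = 0.043843 = 4.38%.

+4.38%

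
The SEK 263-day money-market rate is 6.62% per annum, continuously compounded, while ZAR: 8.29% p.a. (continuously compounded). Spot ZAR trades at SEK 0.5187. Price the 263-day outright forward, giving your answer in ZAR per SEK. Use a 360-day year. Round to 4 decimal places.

T = 263/360 years.
SEK growth factor: e^(0.0662×263/360) = 1.0495513.
ZAR accumulates by e^(0.0829×263/360) = 1.0624346.
CIP: F = S · (grow SEK)/(grow ZAR) = 0.5187 × 1.0495513/1.0624346 = 0.5124101 SEK per ZAR.
Invert for ZAR per SEK: 1 / 0.5124101 = 1.9516.

1.9516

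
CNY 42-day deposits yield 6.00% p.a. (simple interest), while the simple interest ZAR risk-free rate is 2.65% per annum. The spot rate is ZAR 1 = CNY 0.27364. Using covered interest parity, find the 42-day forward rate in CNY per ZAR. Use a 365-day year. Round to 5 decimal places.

T = 42/365 years.
CNY growth factor: 1 + 0.0600×42/365 = 1.0069041.
ZAR accumulates by 1 + 0.0265×42/365 = 1.0030493.
So F = 0.27364 × 1.0069041 / 1.0030493 = 0.2746916 (CNY/ZAR).

0.27469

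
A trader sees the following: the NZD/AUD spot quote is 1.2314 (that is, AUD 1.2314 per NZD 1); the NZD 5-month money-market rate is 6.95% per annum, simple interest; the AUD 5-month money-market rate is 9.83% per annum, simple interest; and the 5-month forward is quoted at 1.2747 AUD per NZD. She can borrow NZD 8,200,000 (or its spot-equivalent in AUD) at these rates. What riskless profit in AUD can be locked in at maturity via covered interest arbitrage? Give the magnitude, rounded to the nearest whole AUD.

AUD 244,172

T = 5/12 years.
Keep in NZD, deliver into the forward: 8,200,000·1.0289583333·1.2747 = AUD 10,755,228.14.
Swap to AUD now, deposit: 8,200,000·1.2314·1.0409583333 = AUD 10,511,055.95.
The quoted forward overvalues NZD, so borrow AUD, buy NZD at spot, deposit the NZD at 6.95%, and sell the proceeds forward at 1.2747.
The gap between the two covered legs is AUD 244,172.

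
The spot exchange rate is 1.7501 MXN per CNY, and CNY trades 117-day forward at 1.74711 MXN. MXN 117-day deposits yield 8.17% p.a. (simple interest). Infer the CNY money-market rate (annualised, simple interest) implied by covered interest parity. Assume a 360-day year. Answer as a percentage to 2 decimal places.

T = 117/360 years.
CIP gives F = S · g_MXN/g_CNY, so g_MXN/g_CNY = 1.74711/1.7501 = 0.9982915.
The MXN side grows by 1 + 0.0817×117/360 = 1.0265525.
That pins the CNY growth at 1.0283094.
r = (1.0283094 − 1)/(117/360) = 0.087106 → 8.71%.

8.71%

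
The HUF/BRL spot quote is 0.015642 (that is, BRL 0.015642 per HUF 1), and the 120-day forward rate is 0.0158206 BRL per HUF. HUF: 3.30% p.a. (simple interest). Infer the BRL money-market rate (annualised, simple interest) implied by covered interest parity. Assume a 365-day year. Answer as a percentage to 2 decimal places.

T = 120/365 years.
F/S = 0.0158206/0.015642 = 1.0114180 = (growth of BRL) / (growth of HUF).
The HUF side grows by 1 + 0.0330×120/365 = 1.0108493.
That pins the BRL growth at 1.0223912.
r = (1.0223912 − 1)/(120/365) = 0.068107 → 6.81%.

6.81%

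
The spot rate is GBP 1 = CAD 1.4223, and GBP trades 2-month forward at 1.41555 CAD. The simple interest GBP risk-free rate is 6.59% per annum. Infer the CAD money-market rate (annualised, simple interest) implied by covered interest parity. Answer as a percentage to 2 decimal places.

T = 2/12 years.
F/S = 1.41555/1.4223 = 0.9952542 = (growth of CAD) / (growth of GBP).
GBP growth factor: 1 + 0.0659×2/12 = 1.0109833.
Hence g_CAD = 1.0061854.
(1.0061854 − 1)/T = 0.037112, i.e. 3.71%.

3.71%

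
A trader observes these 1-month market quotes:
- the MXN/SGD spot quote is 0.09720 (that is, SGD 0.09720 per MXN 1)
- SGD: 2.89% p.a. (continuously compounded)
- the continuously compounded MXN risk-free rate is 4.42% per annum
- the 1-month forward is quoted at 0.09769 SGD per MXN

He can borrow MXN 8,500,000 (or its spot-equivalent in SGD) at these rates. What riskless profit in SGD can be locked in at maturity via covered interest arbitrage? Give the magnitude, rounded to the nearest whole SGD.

SGD 5,237

T = 1/12 years.
Route A — deposit MXN, sell forward: 8,500,000 × 1.00369013 × 0.09769 = SGD 833,429.15.
Route B — convert at spot, deposit SGD: 8,500,000 × 0.09720 × 1.00241124 = SGD 828,192.17.
The quoted forward overvalues MXN, so borrow SGD, buy MXN at spot, deposit the MXN at 4.42%, and sell the proceeds forward at 0.09769.
Arbitrage profit = |833,429.15 − 828,192.17| = SGD 5,237.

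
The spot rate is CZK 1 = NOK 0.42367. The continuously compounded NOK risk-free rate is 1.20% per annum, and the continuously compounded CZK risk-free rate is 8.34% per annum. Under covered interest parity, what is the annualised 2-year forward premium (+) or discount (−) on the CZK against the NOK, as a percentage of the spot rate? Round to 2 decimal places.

-6.65%

T = 2 years.
F = S · g_NOK/g_CZK = 0.42367 × 1.0242903/1.1815179 = 0.36729115.
(F − S)/S ÷ T = (0.36729115 − 0.42367)/0.42367/2 = -0.066536 → -6.65%.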